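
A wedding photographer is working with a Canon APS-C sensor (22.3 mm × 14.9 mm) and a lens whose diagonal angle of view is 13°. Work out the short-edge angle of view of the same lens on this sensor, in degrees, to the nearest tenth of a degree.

Sensor diagonal = √(22.3² + 14.9²) = √719.3000 ≈ 26.8198 mm.
From the diagonal AOV: f = 26.8198 / (2·tan(6.5°)) = 26.8198 / 0.22787 ≈ 117.6970 mm.
Short-edge AOV = 2·arctan(14.9 / (2 × 117.6970)) = 2·arctan(0.06330) ≈ 7.2438°.

7.2°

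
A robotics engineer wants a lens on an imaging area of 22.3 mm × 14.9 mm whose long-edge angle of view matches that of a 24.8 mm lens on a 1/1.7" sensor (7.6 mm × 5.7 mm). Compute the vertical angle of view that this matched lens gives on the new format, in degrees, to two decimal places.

11.69°

Equal long-edge AOV ⇒ f₂ = f₁ · 22.3/7.6 = 24.8 × 2.93421 ≈ 72.7684 mm.
Vertical AOV on the new format = 2·arctan(14.9 / (2 × 72.7684)) = 2·arctan(0.10238) ≈ 11.6911°.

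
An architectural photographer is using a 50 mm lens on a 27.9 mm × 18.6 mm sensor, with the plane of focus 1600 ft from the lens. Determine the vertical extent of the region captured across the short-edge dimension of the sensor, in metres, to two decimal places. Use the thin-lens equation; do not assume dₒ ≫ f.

dₒ: 1600 ft × 304.8 mm/ft = 487679.98 mm.
Similar triangles through the lens centre give W/dₒ = h/dᵢ; with 1/f = 1/dₒ + 1/dᵢ this gives W = h·(dₒ − f)/f.
W = 18.6 mm × (487680 − 50) / 50 = 18.6 × 9752.5997 ≈ 181398.354 mm = 181.398 m.

181.40 m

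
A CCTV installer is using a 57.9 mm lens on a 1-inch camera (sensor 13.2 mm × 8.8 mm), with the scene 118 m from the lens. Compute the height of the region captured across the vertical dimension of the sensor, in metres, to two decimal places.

17.93 m

dₒ: 118 m = 118000 mm.
Similar triangles through the lens centre give W/dₒ = h/dᵢ; with 1/f = 1/dₒ + 1/dᵢ this gives W = h·(dₒ − f)/f.
W = 8.8 mm × (118000 − 57.9) / 57.9 = 8.8 × 2036.9965 ≈ 17925.570 mm = 17.9256 m.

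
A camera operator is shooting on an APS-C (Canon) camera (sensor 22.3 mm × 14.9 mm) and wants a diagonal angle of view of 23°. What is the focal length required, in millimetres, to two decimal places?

65.91 mm

Sensor diagonal = √(22.3² + 14.9²) = √719.3000 ≈ 26.8198 mm.
From α = 2·arctan(d/2f) we get f = d / (2·tan(α/2)).
With d = 26.8198 mm and α/2 = 11.5°, tan(α/2) ≈ 0.20345, so f ≈ 26.8198 / 0.40690 ≈ 65.9117 mm.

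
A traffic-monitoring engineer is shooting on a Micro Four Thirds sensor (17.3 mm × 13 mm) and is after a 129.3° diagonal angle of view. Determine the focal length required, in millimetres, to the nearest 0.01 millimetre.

Sensor diagonal = √(17.3² + 13²) = √468.2900 ≈ 21.6400 mm.
From α = 2·arctan(d/2f) we get f = d / (2·tan(α/2)).
With d = 21.6400 mm and α/2 = 64.65°, tan(α/2) ≈ 2.11075, so f ≈ 21.6400 / 4.22149 ≈ 5.1261 mm.

5.13 mm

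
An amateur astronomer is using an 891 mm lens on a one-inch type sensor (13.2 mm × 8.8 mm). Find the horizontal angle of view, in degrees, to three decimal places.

Angle of view α = 2·arctan(w/2f) with w = 13.2 mm and f = 891 mm.
w/2f = 0.00741; arctan(0.00741) ≈ 0.4244°, so α ≈ 0.8488°.

0.849°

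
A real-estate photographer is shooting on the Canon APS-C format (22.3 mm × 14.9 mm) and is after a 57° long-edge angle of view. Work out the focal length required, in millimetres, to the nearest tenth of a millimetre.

From α = 2·arctan(w/2f) we get f = w / (2·tan(α/2)).
With w = 22.3 mm and α/2 = 28.5°, tan(α/2) ≈ 0.54296, so f ≈ 22.3 / 1.08591 ≈ 20.5357 mm.

20.5 mm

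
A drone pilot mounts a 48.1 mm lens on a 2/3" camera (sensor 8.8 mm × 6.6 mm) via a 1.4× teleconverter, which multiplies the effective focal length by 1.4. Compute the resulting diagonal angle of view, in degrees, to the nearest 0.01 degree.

Effective focal length f = 48.1 × 1.4 = 67.34 mm.
Sensor diagonal = √(8.8² + 6.6²) = √121.0000 ≈ 11.0000 mm.
α = 2·arctan(11.000 / (2 × 67.34)) = 2·arctan(0.08168) ≈ 9.3385°.

9.34°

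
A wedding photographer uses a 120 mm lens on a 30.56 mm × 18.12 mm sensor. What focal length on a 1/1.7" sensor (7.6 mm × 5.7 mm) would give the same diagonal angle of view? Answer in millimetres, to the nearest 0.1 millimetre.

Sensor diagonal = √(30.56² + 18.12²) = √1262.2480 ≈ 35.5281 mm.
Sensor diagonal = √(7.6² + 5.7²) = √90.2500 ≈ 9.5000 mm.
Equal angle of view means equal diagonal/f ratio, so f₂ = f₁ · (diagonal₂/diagonal₁) = 120 × 9.5000/35.5281.
f₂ = 120 × 0.26739 ≈ 32.087 mm.

32.1 mm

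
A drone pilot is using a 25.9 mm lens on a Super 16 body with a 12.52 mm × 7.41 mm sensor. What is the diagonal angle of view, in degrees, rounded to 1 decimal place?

Sensor diagonal = √(12.52² + 7.41²) = √211.6585 ≈ 14.5485 mm.
Angle of view α = 2·arctan(d/2f) with d = 14.5485 mm and f = 25.9 mm.
d/2f = 0.28086; arctan(0.28086) ≈ 15.6879°, so α ≈ 31.3757°.

31.4°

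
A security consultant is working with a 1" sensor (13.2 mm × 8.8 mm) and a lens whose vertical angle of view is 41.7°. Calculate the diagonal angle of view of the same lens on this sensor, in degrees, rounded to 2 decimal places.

68.95°

From the vertical AOV: f = 8.8 / (2·tan(20.85°)) = 8.8 / 0.76173 ≈ 11.5527 mm.
Sensor diagonal = √(13.2² + 8.8²) = √251.6800 ≈ 15.8644 mm.
Diagonal AOV = 2·arctan(15.8644 / (2 × 11.5527)) = 2·arctan(0.68661) ≈ 68.9478°.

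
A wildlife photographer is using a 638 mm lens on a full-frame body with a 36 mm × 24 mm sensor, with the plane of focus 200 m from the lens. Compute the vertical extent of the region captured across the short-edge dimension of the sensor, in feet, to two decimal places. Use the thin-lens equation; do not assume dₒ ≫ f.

dₒ: 200 m = 200000 mm.
Similar triangles through the lens centre give W/dₒ = h/dᵢ; with 1/f = 1/dₒ + 1/dᵢ this gives W = h·(dₒ − f)/f.
W = 24 mm × (200000 − 638) / 638 = 24 × 312.4796 ≈ 7499.511 mm = 7499.511/304.8 ft = 24.6047 ft.

24.60 ft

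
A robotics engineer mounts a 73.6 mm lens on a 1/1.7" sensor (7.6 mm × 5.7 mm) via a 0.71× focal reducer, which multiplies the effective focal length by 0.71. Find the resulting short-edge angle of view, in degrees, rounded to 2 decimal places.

6.24°

Effective focal length f = 73.6 × 0.71 = 52.256 mm.
α = 2·arctan(5.7 / (2 × 52.256)) = 2·arctan(0.05454) ≈ 6.2435°.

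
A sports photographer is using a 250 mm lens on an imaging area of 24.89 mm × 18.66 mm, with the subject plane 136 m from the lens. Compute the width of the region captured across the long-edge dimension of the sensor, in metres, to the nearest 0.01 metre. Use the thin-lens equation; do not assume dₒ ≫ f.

13.52 m

dₒ: 136 m = 136000 mm.
Similar triangles through the lens centre give W/dₒ = w/dᵢ; with 1/f = 1/dₒ + 1/dᵢ this gives W = w·(dₒ − f)/f.
W = 24.89 mm × (136000 − 250) / 250 = 24.89 × 543.0000 ≈ 13515.270 mm = 13.5153 m.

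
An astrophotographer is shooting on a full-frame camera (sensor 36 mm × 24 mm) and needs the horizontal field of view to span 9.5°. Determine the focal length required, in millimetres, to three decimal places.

From α = 2·arctan(w/2f) we get f = w / (2·tan(α/2)).
With w = 36 mm and α/2 = 4.75°, tan(α/2) ≈ 0.08309, so f ≈ 36 / 0.16619 ≈ 216.6232 mm.

216.623 mm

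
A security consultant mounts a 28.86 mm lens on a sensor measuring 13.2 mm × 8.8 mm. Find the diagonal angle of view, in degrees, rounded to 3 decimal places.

Sensor diagonal = √(13.2² + 8.8²) = √251.6800 ≈ 15.8644 mm.
Angle of view α = 2·arctan(d/2f) with d = 15.8644 mm and f = 28.86 mm.
d/2f = 0.27485; arctan(0.27485) ≈ 15.3683°, so α ≈ 30.7367°.

30.737°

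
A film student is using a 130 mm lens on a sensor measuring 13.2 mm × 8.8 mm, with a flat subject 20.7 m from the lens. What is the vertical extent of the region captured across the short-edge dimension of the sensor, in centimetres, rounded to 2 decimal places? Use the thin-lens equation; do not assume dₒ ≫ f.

dₒ: 20.7 m = 20700 mm.
Similar triangles through the lens centre give W/dₒ = h/dᵢ; with 1/f = 1/dₒ + 1/dᵢ this gives W = h·(dₒ − f)/f.
W = 8.8 mm × (20700 − 130) / 130 = 8.8 × 158.2308 ≈ 1392.431 mm = 139.243 cm.

139.24 cm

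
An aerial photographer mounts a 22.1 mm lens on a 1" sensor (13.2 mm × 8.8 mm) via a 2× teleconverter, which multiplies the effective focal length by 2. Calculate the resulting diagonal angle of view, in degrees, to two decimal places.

Effective focal length f = 22.1 × 2 = 44.2 mm.
Sensor diagonal = √(13.2² + 8.8²) = √251.6800 ≈ 15.8644 mm.
α = 2·arctan(15.864 / (2 × 44.2)) = 2·arctan(0.17946) ≈ 20.3482°.

20.35°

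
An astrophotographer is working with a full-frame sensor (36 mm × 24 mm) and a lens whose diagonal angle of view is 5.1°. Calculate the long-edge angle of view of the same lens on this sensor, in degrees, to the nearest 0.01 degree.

4.24°

Sensor diagonal = √(36² + 24²) = √1872.0000 ≈ 43.2666 mm.
From the diagonal AOV: f = 43.2666 / (2·tan(2.55°)) = 43.2666 / 0.08907 ≈ 485.7564 mm.
Long-edge AOV = 2·arctan(36 / (2 × 485.7564)) = 2·arctan(0.03706) ≈ 4.2443°.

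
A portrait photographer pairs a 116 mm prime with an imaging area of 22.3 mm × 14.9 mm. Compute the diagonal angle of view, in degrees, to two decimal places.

Sensor diagonal = √(22.3² + 14.9²) = √719.3000 ≈ 26.8198 mm.
Angle of view α = 2·arctan(d/2f) with d = 26.8198 mm and f = 116 mm.
d/2f = 0.11560; arctan(0.11560) ≈ 6.5943°, so α ≈ 13.1885°.

13.19°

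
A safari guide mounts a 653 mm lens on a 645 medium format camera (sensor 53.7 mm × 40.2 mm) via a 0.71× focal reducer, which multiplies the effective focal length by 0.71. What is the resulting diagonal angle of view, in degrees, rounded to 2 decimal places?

Effective focal length f = 653 × 0.71 = 463.63 mm.
Sensor diagonal = √(53.7² + 40.2²) = √4499.7300 ≈ 67.0800 mm.
α = 2·arctan(67.080 / (2 × 463.63)) = 2·arctan(0.07234) ≈ 8.2754°.

8.28°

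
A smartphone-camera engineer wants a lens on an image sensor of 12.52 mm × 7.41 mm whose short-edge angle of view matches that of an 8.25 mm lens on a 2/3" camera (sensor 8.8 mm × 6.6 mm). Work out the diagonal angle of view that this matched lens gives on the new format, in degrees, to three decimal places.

Equal short-edge AOV ⇒ f₂ = f₁ · 7.41/6.6 = 8.25 × 1.12273 ≈ 9.2625 mm.
Sensor diagonal = √(12.52² + 7.41²) = √211.6585 ≈ 14.5485 mm.
Diagonal AOV on the new format = 2·arctan(14.5485 / (2 × 9.2625)) = 2·arctan(0.78534) ≈ 76.2882°.

76.288°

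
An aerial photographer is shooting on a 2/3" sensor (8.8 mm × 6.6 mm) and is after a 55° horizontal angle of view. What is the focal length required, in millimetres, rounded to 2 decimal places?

From α = 2·arctan(w/2f) we get f = w / (2·tan(α/2)).
With w = 8.8 mm and α/2 = 27.5°, tan(α/2) ≈ 0.52057, so f ≈ 8.8 / 1.04113 ≈ 8.4523 mm.

8.45 mm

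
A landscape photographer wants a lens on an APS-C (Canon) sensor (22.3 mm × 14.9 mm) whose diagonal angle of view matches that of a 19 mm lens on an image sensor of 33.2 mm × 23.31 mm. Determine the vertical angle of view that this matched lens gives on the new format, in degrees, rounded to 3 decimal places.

61.342°

Sensor diagonal = √(33.2² + 23.31²) = √1645.5961 ≈ 40.5659 mm.
Sensor diagonal = √(22.3² + 14.9²) = √719.3000 ≈ 26.8198 mm.
Equal diagonal AOV ⇒ f₂ = f₁ · 26.8198/40.5659 = 19 × 0.66114 ≈ 12.5617 mm.
Vertical AOV on the new format = 2·arctan(14.9 / (2 × 12.5617)) = 2·arctan(0.59307) ≈ 61.3422°.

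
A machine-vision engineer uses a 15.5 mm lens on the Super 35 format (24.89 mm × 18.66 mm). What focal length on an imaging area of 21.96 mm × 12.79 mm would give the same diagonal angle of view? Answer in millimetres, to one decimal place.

Sensor diagonal = √(24.89² + 18.66²) = √967.7077 ≈ 31.1080 mm.
Sensor diagonal = √(21.96² + 12.79²) = √645.8257 ≈ 25.4131 mm.
Equal angle of view means equal diagonal/f ratio, so f₂ = f₁ · (diagonal₂/diagonal₁) = 15.5 × 25.4131/31.1080.
f₂ = 15.5 × 0.81693 ≈ 12.662 mm.

12.7 mm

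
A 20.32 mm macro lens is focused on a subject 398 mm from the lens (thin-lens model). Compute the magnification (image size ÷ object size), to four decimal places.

0.0538×

Thin lens: 1/f = 1/dₒ + 1/dᵢ → 1/dᵢ = 1/20.32 − 1/398 = 0.0467000 mm⁻¹, so dᵢ ≈ 21.4133 mm.
Magnification m = dᵢ/dₒ = 21.4133/398 ≈ 0.05380.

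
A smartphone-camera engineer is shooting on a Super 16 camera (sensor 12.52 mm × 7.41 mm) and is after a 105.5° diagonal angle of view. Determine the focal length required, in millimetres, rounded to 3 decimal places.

5.531 mm

Sensor diagonal = √(12.52² + 7.41²) = √211.6585 ≈ 14.5485 mm.
From α = 2·arctan(d/2f) we get f = d / (2·tan(α/2)).
With d = 14.5485 mm and α/2 = 52.75°, tan(α/2) ≈ 1.31507, so f ≈ 14.5485 / 2.63013 ≈ 5.5315 mm.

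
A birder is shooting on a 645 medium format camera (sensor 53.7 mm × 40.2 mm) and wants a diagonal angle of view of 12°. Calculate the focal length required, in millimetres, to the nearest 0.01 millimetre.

319.11 mm

Sensor diagonal = √(53.7² + 40.2²) = √4499.7300 ≈ 67.0800 mm.
From α = 2·arctan(d/2f) we get f = d / (2·tan(α/2)).
With d = 67.0800 mm and α/2 = 6°, tan(α/2) ≈ 0.10510, so f ≈ 67.0800 / 0.21021 ≈ 319.1119 mm.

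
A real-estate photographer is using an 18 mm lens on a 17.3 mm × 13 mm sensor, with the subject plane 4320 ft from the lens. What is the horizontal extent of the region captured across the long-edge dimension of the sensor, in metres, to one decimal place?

dₒ: 4320 ft × 304.8 mm/ft = 1316735.96 mm.
Similar triangles through the lens centre give W/dₒ = w/dᵢ; with 1/f = 1/dₒ + 1/dᵢ this gives W = w·(dₒ − f)/f.
W = 17.3 mm × (1.31674e+06 − 18) / 18 = 17.3 × 73150.9977 ≈ 1265512.260 mm = 1265.51 m.

1265.5 m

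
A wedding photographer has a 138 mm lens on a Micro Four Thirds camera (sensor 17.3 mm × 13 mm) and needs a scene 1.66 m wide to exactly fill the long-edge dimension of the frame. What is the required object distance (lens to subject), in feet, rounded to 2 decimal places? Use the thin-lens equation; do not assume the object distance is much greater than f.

43.90 ft

W: 1.66 m = 1660 mm.
Magnification m = w/W = dᵢ/dₒ; combined with 1/f = 1/dₒ + 1/dᵢ this gives dₒ = f·(1 + W/w).
dₒ = 138 mm × (1 + 1660/17.3) = 138 × 96.9538 ≈ 13379.618 mm = 13379.618/304.8 ft = 43.8964 ft.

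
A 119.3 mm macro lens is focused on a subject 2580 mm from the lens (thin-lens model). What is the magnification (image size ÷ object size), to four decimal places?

0.0485×

Thin lens: 1/f = 1/dₒ + 1/dᵢ → 1/dᵢ = 1/119.3 − 1/2580 = 0.0079946 mm⁻¹, so dᵢ ≈ 125.0839 mm.
Magnification m = dᵢ/dₒ = 125.0839/2580 ≈ 0.04848.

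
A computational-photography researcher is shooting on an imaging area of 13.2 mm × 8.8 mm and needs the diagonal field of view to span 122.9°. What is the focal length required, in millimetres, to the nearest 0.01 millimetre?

Sensor diagonal = √(13.2² + 8.8²) = √251.6800 ≈ 15.8644 mm.
From α = 2·arctan(d/2f) we get f = d / (2·tan(α/2)).
With d = 15.8644 mm and α/2 = 61.45°, tan(α/2) ≈ 1.83794, so f ≈ 15.8644 / 3.67589 ≈ 4.3158 mm.

4.32 mm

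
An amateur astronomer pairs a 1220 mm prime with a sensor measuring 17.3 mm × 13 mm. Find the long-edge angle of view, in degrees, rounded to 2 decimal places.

0.81°

Angle of view α = 2·arctan(w/2f) with w = 17.3 mm and f = 1220 mm.
w/2f = 0.00709; arctan(0.00709) ≈ 0.4062°, so α ≈ 0.8125°.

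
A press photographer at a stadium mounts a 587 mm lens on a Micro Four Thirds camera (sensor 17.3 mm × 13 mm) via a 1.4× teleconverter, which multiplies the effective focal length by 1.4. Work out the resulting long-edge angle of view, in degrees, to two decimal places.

1.21°

Effective focal length f = 587 × 1.4 = 821.8 mm.
α = 2·arctan(17.3 / (2 × 821.8)) = 2·arctan(0.01053) ≈ 1.2061°.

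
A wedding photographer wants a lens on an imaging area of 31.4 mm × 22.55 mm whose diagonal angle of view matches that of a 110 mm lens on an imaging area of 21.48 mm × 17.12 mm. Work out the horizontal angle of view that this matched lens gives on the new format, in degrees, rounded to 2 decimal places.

Sensor diagonal = √(21.48² + 17.12²) = √754.4848 ≈ 27.4679 mm.
Sensor diagonal = √(31.4² + 22.55²) = √1494.4625 ≈ 38.6583 mm.
Equal diagonal AOV ⇒ f₂ = f₁ · 38.6583/27.4679 = 110 × 1.40740 ≈ 154.8139 mm.
Horizontal AOV on the new format = 2·arctan(31.4 / (2 × 154.8139)) = 2·arctan(0.10141) ≈ 11.5814°.

11.58°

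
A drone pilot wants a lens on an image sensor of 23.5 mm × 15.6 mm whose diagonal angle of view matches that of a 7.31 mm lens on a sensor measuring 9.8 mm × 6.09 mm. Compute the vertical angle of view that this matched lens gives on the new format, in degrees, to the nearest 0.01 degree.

47.16°

Sensor diagonal = √(9.8² + 6.09²) = √133.1281 ≈ 11.5381 mm.
Sensor diagonal = √(23.5² + 15.6²) = √795.6100 ≈ 28.2066 mm.
Equal diagonal AOV ⇒ f₂ = f₁ · 28.2066/11.5381 = 7.31 × 2.44464 ≈ 17.8703 mm.
Vertical AOV on the new format = 2·arctan(15.6 / (2 × 17.8703)) = 2·arctan(0.43648) ≈ 47.1604°.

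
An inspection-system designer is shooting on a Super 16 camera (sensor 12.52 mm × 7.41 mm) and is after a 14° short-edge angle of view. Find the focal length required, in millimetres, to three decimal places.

From α = 2·arctan(h/2f) we get f = h / (2·tan(α/2)).
With h = 7.41 mm and α/2 = 7°, tan(α/2) ≈ 0.12278, so f ≈ 7.41 / 0.24557 ≈ 30.1748 mm.

30.175 mm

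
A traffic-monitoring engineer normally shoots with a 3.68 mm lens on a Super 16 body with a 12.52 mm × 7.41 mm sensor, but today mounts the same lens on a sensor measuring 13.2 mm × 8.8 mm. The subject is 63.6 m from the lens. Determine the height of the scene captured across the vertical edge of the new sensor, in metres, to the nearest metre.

The focal length stays 3.68 mm; the relevant sensor dimension is now h = 8.8 mm. Object distance dₒ = 63.6 m = 63600 mm.
Thin-lens field height W = h·(dₒ − f)/f = 8.8 × (63600 − 3.68)/3.68 ≈ 152078.157 mm = 152.078 m.

152 m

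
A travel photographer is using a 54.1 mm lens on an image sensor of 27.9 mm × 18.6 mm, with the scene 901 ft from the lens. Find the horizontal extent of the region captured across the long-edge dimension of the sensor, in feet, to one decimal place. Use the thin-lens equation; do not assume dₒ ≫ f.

464.6 ft

dₒ: 901 ft × 304.8 mm/ft = 274624.79 mm.
Similar triangles through the lens centre give W/dₒ = w/dᵢ; with 1/f = 1/dₒ + 1/dᵢ this gives W = w·(dₒ − f)/f.
W = 27.9 mm × (274625 − 54.1) / 54.1 = 27.9 × 5075.2438 ≈ 141599.303 mm = 141599.303/304.8 ft = 464.565 ft.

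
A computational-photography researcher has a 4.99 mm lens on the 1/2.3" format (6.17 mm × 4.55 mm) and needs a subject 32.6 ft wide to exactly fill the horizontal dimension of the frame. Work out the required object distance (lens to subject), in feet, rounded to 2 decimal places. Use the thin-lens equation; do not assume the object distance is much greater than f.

26.38 ft

W: 32.6 ft × 304.8 mm/ft = 9936.48 mm.
Magnification m = w/W = dᵢ/dₒ; combined with 1/f = 1/dₒ + 1/dᵢ this gives dₒ = f·(1 + W/w).
dₒ = 4.99 mm × (1 + 9936.48/6.17) = 4.99 × 1611.4505 ≈ 8041.138 mm = 8041.138/304.8 ft = 26.3817 ft.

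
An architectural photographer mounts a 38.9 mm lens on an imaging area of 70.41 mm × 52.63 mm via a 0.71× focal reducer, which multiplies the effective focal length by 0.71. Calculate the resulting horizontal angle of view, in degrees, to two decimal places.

103.77°

Effective focal length f = 38.9 × 0.71 = 27.619 mm.
α = 2·arctan(70.41 / (2 × 27.619)) = 2·arctan(1.27467) ≈ 103.7703°.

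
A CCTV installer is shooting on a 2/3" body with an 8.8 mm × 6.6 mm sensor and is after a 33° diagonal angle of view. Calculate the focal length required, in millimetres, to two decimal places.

Sensor diagonal = √(8.8² + 6.6²) = √121.0000 ≈ 11.0000 mm.
From α = 2·arctan(d/2f) we get f = d / (2·tan(α/2)).
With d = 11.0000 mm and α/2 = 16.5°, tan(α/2) ≈ 0.29621, so f ≈ 11.0000 / 0.59243 ≈ 18.5677 mm.

18.57 mm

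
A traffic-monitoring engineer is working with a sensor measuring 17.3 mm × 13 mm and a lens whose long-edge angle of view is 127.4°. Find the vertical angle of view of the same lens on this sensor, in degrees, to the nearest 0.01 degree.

From the long-edge AOV: f = 17.3 / (2·tan(63.7°)) = 17.3 / 4.04669 ≈ 4.2751 mm.
Vertical AOV = 2·arctan(13 / (2 × 4.2751)) = 2·arctan(1.52043) ≈ 113.3336°.

113.33°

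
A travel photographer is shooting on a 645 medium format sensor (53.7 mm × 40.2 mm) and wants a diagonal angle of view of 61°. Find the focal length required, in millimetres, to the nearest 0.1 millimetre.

56.9 mm

Sensor diagonal = √(53.7² + 40.2²) = √4499.7300 ≈ 67.0800 mm.
From α = 2·arctan(d/2f) we get f = d / (2·tan(α/2)).
With d = 67.0800 mm and α/2 = 30.5°, tan(α/2) ≈ 0.58905, so f ≈ 67.0800 / 1.17809 ≈ 56.9396 mm.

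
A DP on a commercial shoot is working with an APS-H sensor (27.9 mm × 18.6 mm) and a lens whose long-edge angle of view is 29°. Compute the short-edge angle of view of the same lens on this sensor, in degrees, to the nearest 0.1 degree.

19.6°

From the long-edge AOV: f = 27.9 / (2·tan(14.5°)) = 27.9 / 0.51724 ≈ 53.9406 mm.
Short-edge AOV = 2·arctan(18.6 / (2 × 53.9406)) = 2·arctan(0.17241) ≈ 19.5646°.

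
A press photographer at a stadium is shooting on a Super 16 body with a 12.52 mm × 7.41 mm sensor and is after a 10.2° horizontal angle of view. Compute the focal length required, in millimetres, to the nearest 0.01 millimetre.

From α = 2·arctan(w/2f) we get f = w / (2·tan(α/2)).
With w = 12.52 mm and α/2 = 5.1°, tan(α/2) ≈ 0.08925, so f ≈ 12.52 / 0.17850 ≈ 70.1419 mm.

70.14 mm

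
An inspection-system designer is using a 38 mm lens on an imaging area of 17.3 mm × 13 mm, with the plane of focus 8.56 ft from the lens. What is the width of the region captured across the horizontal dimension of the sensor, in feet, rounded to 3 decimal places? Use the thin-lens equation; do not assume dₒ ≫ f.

dₒ: 8.56 ft × 304.8 mm/ft = 2609.09 mm.
Similar triangles through the lens centre give W/dₒ = w/dᵢ; with 1/f = 1/dₒ + 1/dᵢ this gives W = w·(dₒ − f)/f.
W = 17.3 mm × (2609.09 − 38) / 38 = 17.3 × 67.6602 ≈ 1170.522 mm = 1170.522/304.8 ft = 3.84029 ft.

3.840 ft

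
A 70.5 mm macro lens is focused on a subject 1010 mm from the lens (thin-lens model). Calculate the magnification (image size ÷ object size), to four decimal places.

0.0750×

Thin lens: 1/f = 1/dₒ + 1/dᵢ → 1/dᵢ = 1/70.5 − 1/1010 = 0.0131943 mm⁻¹, so dᵢ ≈ 75.7903 mm.
Magnification m = dᵢ/dₒ = 75.7903/1010 ≈ 0.07504.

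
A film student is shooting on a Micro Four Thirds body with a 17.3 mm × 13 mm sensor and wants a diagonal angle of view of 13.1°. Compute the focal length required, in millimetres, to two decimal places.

Sensor diagonal = √(17.3² + 13²) = √468.2900 ≈ 21.6400 mm.
From α = 2·arctan(d/2f) we get f = d / (2·tan(α/2)).
With d = 21.6400 mm and α/2 = 6.55°, tan(α/2) ≈ 0.11482, so f ≈ 21.6400 / 0.22964 ≈ 94.2347 mm.

94.23 mm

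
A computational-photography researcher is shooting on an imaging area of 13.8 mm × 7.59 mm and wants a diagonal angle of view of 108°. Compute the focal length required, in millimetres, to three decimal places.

5.721 mm

Sensor diagonal = √(13.8² + 7.59²) = √248.0481 ≈ 15.7495 mm.
From α = 2·arctan(d/2f) we get f = d / (2·tan(α/2)).
With d = 15.7495 mm and α/2 = 54°, tan(α/2) ≈ 1.37638, so f ≈ 15.7495 / 2.75276 ≈ 5.7214 mm.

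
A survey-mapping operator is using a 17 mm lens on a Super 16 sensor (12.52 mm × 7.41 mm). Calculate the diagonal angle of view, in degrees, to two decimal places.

Sensor diagonal = √(12.52² + 7.41²) = √211.6585 ≈ 14.5485 mm.
Angle of view α = 2·arctan(d/2f) with d = 14.5485 mm and f = 17 mm.
d/2f = 0.42790; arctan(0.42790) ≈ 23.1659°, so α ≈ 46.3318°.

46.33°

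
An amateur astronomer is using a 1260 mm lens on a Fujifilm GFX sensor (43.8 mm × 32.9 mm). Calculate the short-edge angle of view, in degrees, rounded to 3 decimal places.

1.496°

Angle of view α = 2·arctan(h/2f) with h = 32.9 mm and f = 1260 mm.
h/2f = 0.01306; arctan(0.01306) ≈ 0.7480°, so α ≈ 1.4960°.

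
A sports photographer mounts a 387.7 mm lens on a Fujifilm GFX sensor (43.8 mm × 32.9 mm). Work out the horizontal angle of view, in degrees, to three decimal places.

6.466°

Angle of view α = 2·arctan(w/2f) with w = 43.8 mm and f = 387.7 mm.
w/2f = 0.05649; arctan(0.05649) ≈ 3.2330°, so α ≈ 6.4661°.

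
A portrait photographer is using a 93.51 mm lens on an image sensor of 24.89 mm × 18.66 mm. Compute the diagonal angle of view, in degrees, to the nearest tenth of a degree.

Sensor diagonal = √(24.89² + 18.66²) = √967.7077 ≈ 31.1080 mm.
Angle of view α = 2·arctan(d/2f) with d = 31.1080 mm and f = 93.51 mm.
d/2f = 0.16634; arctan(0.16634) ≈ 9.4438°, so α ≈ 18.8877°.

18.9°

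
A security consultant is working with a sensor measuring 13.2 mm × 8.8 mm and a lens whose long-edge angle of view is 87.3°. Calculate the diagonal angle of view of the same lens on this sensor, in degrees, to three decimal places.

97.809°

From the long-edge AOV: f = 13.2 / (2·tan(43.65°)) = 13.2 / 1.90791 ≈ 6.9186 mm.
Sensor diagonal = √(13.2² + 8.8²) = √251.6800 ≈ 15.8644 mm.
Diagonal AOV = 2·arctan(15.8644 / (2 × 6.9186)) = 2·arctan(1.14651) ≈ 97.8092°.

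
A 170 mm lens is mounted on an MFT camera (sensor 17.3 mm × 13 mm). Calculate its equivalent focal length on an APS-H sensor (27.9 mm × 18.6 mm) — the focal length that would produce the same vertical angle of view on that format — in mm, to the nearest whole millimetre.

Equal angle of view means equal height/f ratio, so f₂ = f₁ · (height₂/height₁) = 170 × 18.6/13.
f₂ = 170 × 1.43077 ≈ 243.231 mm.

243 mm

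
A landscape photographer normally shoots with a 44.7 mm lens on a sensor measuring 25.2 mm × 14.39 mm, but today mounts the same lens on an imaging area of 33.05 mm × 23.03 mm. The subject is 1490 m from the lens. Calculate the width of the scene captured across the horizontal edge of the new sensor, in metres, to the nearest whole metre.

1102 m

The focal length stays 44.7 mm; the relevant sensor dimension is now w = 33.05 mm. Object distance dₒ = 1490 m = 1.49e+06 mm.
Thin-lens field width W = w·(dₒ − f)/f = 33.05 × (1.49e+06 − 44.7)/44.7 ≈ 1101633.617 mm = 1101.63 m.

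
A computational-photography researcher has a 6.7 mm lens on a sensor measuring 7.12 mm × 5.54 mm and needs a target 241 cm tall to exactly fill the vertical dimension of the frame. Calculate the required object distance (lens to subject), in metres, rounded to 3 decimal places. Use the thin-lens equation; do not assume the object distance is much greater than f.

W: 241 cm = 2410 mm.
Magnification m = h/W = dᵢ/dₒ; combined with 1/f = 1/dₒ + 1/dᵢ this gives dₒ = f·(1 + W/h).
dₒ = 6.7 mm × (1 + 2410/5.54) = 6.7 × 436.0181 ≈ 2921.321 mm = 2.92132 m.

2.921 m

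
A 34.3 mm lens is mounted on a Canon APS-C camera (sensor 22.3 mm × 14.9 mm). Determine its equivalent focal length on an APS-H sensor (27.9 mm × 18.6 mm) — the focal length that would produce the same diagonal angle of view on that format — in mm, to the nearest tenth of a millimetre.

Sensor diagonal = √(22.3² + 14.9²) = √719.3000 ≈ 26.8198 mm.
Sensor diagonal = √(27.9² + 18.6²) = √1124.3700 ≈ 33.5316 mm.
Equal angle of view means equal diagonal/f ratio, so f₂ = f₁ · (diagonal₂/diagonal₁) = 34.3 × 33.5316/26.8198.
f₂ = 34.3 × 1.25026 ≈ 42.884 mm.

42.9 mm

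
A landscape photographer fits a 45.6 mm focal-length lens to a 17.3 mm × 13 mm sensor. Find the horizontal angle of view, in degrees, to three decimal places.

21.482°

Angle of view α = 2·arctan(w/2f) with w = 17.3 mm and f = 45.6 mm.
w/2f = 0.18969; arctan(0.18969) ≈ 10.7410°, so α ≈ 21.4820°.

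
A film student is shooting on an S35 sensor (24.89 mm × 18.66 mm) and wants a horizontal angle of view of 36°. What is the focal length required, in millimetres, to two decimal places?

From α = 2·arctan(w/2f) we get f = w / (2·tan(α/2)).
With w = 24.89 mm and α/2 = 18°, tan(α/2) ≈ 0.32492, so f ≈ 24.89 / 0.64984 ≈ 38.3018 mm.

38.30 mm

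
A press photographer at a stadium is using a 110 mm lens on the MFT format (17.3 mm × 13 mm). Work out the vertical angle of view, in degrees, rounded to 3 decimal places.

Angle of view α = 2·arctan(h/2f) with h = 13 mm and f = 110 mm.
h/2f = 0.05909; arctan(0.05909) ≈ 3.3817°, so α ≈ 6.7635°.

6.763°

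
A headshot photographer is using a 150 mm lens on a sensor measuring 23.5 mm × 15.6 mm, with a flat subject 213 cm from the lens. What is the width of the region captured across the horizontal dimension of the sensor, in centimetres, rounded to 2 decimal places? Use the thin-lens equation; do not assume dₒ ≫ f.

31.02 cm

dₒ: 213 cm = 2130 mm.
Similar triangles through the lens centre give W/dₒ = w/dᵢ; with 1/f = 1/dₒ + 1/dᵢ this gives W = w·(dₒ − f)/f.
W = 23.5 mm × (2130 − 150) / 150 = 23.5 × 13.2000 ≈ 310.200 mm = 31.02 cm.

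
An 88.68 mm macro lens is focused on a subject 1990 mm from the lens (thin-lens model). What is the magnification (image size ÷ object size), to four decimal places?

Thin lens: 1/f = 1/dₒ + 1/dᵢ → 1/dᵢ = 1/88.68 − 1/1990 = 0.0107740 mm⁻¹, so dᵢ ≈ 92.8161 mm.
Magnification m = dᵢ/dₒ = 92.8161/1990 ≈ 0.04664.

0.0466×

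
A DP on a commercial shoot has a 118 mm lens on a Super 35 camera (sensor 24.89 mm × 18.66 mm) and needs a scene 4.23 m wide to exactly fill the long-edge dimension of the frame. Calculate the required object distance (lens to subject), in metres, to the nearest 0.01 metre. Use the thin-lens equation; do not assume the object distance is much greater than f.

20.17 m

W: 4.23 m = 4230 mm.
Magnification m = w/W = dᵢ/dₒ; combined with 1/f = 1/dₒ + 1/dᵢ this gives dₒ = f·(1 + W/w).
dₒ = 118 mm × (1 + 4230/24.89) = 118 × 170.9478 ≈ 20171.837 mm = 20.1718 m.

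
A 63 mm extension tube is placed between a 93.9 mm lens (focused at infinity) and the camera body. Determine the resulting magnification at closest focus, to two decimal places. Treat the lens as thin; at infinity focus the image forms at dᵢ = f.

0.67×

The tube moves the image plane from f to f + e, so dᵢ = 93.9 + 63 = 156.9 mm. Focus is achieved when 1/f = 1/dₒ + 1/dᵢ, giving dₒ = 1/(1/f − 1/(f+e)).
Magnification m = dᵢ/dₒ = (f+e)·(1/f − 1/(f+e)) = e/f = 63/93.9 ≈ 0.6709.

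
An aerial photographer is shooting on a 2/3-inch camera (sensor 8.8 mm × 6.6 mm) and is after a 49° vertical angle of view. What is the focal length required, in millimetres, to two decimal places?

From α = 2·arctan(h/2f) we get f = h / (2·tan(α/2)).
With h = 6.6 mm and α/2 = 24.5°, tan(α/2) ≈ 0.45573, so f ≈ 6.6 / 0.91145 ≈ 7.2412 mm.

7.24 mm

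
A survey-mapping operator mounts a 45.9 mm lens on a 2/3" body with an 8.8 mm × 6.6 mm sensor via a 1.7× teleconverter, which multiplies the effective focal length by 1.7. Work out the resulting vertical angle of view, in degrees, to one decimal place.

Effective focal length f = 45.9 × 1.7 = 78.03 mm.
α = 2·arctan(6.6 / (2 × 78.03)) = 2·arctan(0.04229) ≈ 4.8434°.

4.8°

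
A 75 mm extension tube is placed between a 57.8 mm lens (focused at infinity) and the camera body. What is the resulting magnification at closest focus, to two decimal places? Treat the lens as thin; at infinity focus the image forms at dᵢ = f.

1.30×

The tube moves the image plane from f to f + e, so dᵢ = 57.8 + 75 = 132.8 mm. Focus is achieved when 1/f = 1/dₒ + 1/dᵢ, giving dₒ = 1/(1/f − 1/(f+e)).
Magnification m = dᵢ/dₒ = (f+e)·(1/f − 1/(f+e)) = e/f = 75/57.8 ≈ 1.2976.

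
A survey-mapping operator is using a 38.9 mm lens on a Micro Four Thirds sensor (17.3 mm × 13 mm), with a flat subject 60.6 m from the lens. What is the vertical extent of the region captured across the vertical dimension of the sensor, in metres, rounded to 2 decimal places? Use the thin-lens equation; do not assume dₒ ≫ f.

dₒ: 60.6 m = 60600 mm.
Similar triangles through the lens centre give W/dₒ = h/dᵢ; with 1/f = 1/dₒ + 1/dᵢ this gives W = h·(dₒ − f)/f.
W = 13 mm × (60600 − 38.9) / 38.9 = 13 × 1556.8406 ≈ 20238.928 mm = 20.2389 m.

20.24 m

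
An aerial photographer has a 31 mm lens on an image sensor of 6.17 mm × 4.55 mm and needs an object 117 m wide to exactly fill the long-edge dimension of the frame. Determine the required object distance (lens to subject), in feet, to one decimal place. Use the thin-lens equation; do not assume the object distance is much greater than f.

W: 117 m = 117000 mm.
Magnification m = w/W = dᵢ/dₒ; combined with 1/f = 1/dₒ + 1/dᵢ this gives dₒ = f·(1 + W/w).
dₒ = 31 mm × (1 + 117000/6.17) = 31 × 18963.7229 ≈ 587875.408 mm = 587875.408/304.8 ft = 1928.73 ft.

1928.7 ft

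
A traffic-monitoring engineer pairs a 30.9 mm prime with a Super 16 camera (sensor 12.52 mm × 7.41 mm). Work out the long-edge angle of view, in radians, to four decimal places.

Angle of view α = 2·arctan(w/2f) with w = 12.52 mm and f = 30.9 mm.
w/2f = 0.20259; arctan(0.20259) ≈ 0.1999 rad, so α ≈ 0.3998 rad.

0.3998 rad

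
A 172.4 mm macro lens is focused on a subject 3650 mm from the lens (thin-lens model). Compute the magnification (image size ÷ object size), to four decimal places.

0.0496×

Thin lens: 1/f = 1/dₒ + 1/dᵢ → 1/dᵢ = 1/172.4 − 1/3650 = 0.0055265 mm⁻¹, so dᵢ ≈ 180.9466 mm.
Magnification m = dᵢ/dₒ = 180.9466/3650 ≈ 0.04957.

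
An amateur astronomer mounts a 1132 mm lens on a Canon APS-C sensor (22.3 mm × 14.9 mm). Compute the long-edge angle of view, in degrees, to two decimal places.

Angle of view α = 2·arctan(w/2f) with w = 22.3 mm and f = 1132 mm.
w/2f = 0.00985; arctan(0.00985) ≈ 0.5643°, so α ≈ 1.1287°.

1.13°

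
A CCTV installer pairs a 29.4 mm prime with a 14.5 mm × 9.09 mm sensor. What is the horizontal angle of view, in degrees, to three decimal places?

Angle of view α = 2·arctan(w/2f) with w = 14.5 mm and f = 29.4 mm.
w/2f = 0.24660; arctan(0.24660) ≈ 13.8527°, so α ≈ 27.7054°.

27.705°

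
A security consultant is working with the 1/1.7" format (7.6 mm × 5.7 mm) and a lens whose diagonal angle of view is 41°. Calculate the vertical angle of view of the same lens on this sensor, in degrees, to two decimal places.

Sensor diagonal = √(7.6² + 5.7²) = √90.2500 ≈ 9.5000 mm.
From the diagonal AOV: f = 9.5000 / (2·tan(20.5°)) = 9.5000 / 0.74777 ≈ 12.7045 mm.
Vertical AOV = 2·arctan(5.7 / (2 × 12.7045)) = 2·arctan(0.22433) ≈ 25.2878°.

25.29°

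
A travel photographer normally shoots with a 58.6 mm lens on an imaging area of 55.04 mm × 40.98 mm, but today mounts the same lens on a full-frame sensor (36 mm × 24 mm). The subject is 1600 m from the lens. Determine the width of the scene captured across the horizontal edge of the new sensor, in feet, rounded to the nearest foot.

3225 ft

The focal length stays 58.6 mm; the relevant sensor dimension is now w = 36 mm. Object distance dₒ = 1600 m = 1.6e+06 mm.
Thin-lens field width W = w·(dₒ − f)/f = 36 × (1.6e+06 − 58.6)/58.6 ≈ 982899.154 mm = 982899.154/304.8 ft = 3224.73 ft.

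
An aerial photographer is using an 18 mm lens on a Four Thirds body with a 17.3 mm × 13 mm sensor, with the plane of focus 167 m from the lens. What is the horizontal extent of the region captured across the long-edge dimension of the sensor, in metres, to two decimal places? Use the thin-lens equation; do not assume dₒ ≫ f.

dₒ: 167 m = 167000 mm.
Similar triangles through the lens centre give W/dₒ = w/dᵢ; with 1/f = 1/dₒ + 1/dᵢ this gives W = w·(dₒ − f)/f.
W = 17.3 mm × (167000 − 18) / 18 = 17.3 × 9276.7778 ≈ 160488.256 mm = 160.488 m.

160.49 m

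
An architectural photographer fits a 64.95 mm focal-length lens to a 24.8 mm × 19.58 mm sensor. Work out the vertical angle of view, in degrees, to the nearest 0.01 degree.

17.14°

Angle of view α = 2·arctan(h/2f) with h = 19.58 mm and f = 64.95 mm.
h/2f = 0.15073; arctan(0.15073) ≈ 8.5717°, so α ≈ 17.1435°.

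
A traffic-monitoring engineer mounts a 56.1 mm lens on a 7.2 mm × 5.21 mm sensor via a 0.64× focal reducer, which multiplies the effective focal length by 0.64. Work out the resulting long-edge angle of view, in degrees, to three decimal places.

11.452°

Effective focal length f = 56.1 × 0.64 = 35.904 mm.
α = 2·arctan(7.2 / (2 × 35.904)) = 2·arctan(0.10027) ≈ 11.4515°.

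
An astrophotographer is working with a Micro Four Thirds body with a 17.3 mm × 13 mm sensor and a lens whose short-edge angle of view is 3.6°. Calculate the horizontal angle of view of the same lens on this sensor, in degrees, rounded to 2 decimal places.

From the short-edge AOV: f = 13 / (2·tan(1.8°)) = 13 / 0.06285 ≈ 206.8334 mm.
Horizontal AOV = 2·arctan(17.3 / (2 × 206.8334)) = 2·arctan(0.04182) ≈ 4.7896°.

4.79°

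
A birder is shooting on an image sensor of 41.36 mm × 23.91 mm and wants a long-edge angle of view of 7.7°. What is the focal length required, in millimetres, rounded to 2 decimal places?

307.30 mm

From α = 2·arctan(w/2f) we get f = w / (2·tan(α/2)).
With w = 41.36 mm and α/2 = 3.85°, tan(α/2) ≈ 0.06730, so f ≈ 41.36 / 0.13459 ≈ 307.2968 mm.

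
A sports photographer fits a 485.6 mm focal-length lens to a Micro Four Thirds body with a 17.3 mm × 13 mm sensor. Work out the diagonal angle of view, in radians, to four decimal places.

0.0446 rad

Sensor diagonal = √(17.3² + 13²) = √468.2900 ≈ 21.6400 mm.
Angle of view α = 2·arctan(d/2f) with d = 21.6400 mm and f = 485.6 mm.
d/2f = 0.02228; arctan(0.02228) ≈ 0.0223 rad, so α ≈ 0.0446 rad.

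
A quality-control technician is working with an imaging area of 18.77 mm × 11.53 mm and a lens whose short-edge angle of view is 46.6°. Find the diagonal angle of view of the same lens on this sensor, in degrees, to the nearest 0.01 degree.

78.90°

From the short-edge AOV: f = 11.53 / (2·tan(23.3°)) = 11.53 / 0.86134 ≈ 13.3862 mm.
Sensor diagonal = √(18.77² + 11.53²) = √485.2538 ≈ 22.0285 mm.
Diagonal AOV = 2·arctan(22.0285 / (2 × 13.3862)) = 2·arctan(0.82281) ≈ 78.8956°.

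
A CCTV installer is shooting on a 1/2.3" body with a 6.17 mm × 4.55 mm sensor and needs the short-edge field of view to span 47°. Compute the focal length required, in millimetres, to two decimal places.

5.23 mm

From α = 2·arctan(h/2f) we get f = h / (2·tan(α/2)).
With h = 4.55 mm and α/2 = 23.5°, tan(α/2) ≈ 0.43481, so f ≈ 4.55 / 0.86962 ≈ 5.2321 mm.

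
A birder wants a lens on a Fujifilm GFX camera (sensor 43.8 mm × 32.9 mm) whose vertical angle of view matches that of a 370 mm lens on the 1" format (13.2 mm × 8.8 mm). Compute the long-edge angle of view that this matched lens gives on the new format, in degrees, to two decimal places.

1.81°

Equal vertical AOV ⇒ f₂ = f₁ · 32.9/8.8 = 370 × 3.73864 ≈ 1383.2955 mm.
Long-edge AOV on the new format = 2·arctan(43.8 / (2 × 1383.2955)) = 2·arctan(0.01583) ≈ 1.8140°.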